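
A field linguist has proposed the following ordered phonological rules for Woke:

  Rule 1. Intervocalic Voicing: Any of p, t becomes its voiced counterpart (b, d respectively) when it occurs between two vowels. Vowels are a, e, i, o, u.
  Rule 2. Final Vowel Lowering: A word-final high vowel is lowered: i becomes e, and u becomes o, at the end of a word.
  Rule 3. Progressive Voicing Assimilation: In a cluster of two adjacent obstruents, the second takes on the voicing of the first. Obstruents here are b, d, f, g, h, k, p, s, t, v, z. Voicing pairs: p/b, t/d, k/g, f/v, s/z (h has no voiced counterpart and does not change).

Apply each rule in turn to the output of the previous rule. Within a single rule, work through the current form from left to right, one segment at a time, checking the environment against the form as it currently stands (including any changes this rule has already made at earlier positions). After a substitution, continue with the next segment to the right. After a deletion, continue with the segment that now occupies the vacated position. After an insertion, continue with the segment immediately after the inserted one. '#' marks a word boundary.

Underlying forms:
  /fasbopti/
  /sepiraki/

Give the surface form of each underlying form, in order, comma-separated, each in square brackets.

/fasbopti/:
  Rule 1 Intervocalic Voicing: no change — [fasbopti]
  Rule 2 Final Vowel Lowering: [fasbopti] → [fasbopte]
  Rule 3 Progressive Voicing Assimilation: [fasbopte] → [faspopte]
/sepiraki/:
  Rule 1 Intervocalic Voicing: [sepiraki] → [sebiraki]
  Rule 2 Final Vowel Lowering: [sebiraki] → [sebirake]
  Rule 3 Progressive Voicing Assimilation: no change — [sebirake]

[faspopte], [sebirake]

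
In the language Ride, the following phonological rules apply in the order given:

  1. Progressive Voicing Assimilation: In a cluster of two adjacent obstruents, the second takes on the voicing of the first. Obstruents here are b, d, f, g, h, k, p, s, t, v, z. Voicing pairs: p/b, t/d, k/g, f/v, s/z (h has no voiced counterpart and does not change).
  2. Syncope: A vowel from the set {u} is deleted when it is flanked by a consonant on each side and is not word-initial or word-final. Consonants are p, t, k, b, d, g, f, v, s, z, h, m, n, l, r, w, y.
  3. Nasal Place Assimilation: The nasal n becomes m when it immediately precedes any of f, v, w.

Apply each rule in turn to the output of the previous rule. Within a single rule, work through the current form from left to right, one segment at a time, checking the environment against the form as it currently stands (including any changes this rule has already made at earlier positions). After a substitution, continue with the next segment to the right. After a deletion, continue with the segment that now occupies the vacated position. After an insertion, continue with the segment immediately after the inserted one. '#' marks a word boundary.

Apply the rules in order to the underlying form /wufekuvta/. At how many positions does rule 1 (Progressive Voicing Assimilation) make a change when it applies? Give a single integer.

1

1 Progressive Voicing Assimilation: [wufekuvta] → [wufekuvda]
2 Syncope: [wufekuvda] → [wfekvda]
3 Nasal Place Assimilation: no change — [wfekvda]
Rule 1 changed 1 position(s).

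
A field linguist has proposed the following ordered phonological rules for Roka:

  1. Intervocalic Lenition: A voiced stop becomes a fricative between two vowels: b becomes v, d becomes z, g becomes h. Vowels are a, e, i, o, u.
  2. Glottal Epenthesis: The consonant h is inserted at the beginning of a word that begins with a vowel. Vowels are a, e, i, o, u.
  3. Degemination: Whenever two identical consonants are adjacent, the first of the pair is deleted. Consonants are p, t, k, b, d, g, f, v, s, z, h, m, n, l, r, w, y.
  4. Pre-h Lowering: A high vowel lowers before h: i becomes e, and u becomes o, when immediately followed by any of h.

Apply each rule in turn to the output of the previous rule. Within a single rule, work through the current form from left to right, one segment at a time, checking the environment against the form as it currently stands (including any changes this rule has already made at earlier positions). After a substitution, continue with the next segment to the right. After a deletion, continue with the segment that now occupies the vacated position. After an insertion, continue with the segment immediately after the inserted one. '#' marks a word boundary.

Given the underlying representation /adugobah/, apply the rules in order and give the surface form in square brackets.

[hazohovah]

1 Intervocalic Lenition: [adugobah] → [azuhovah]
2 Glottal Epenthesis: [azuhovah] → [hazuhovah]
3 Degemination: no change — [hazuhovah]
4 Pre-h Lowering: [hazuhovah] → [hazohovah]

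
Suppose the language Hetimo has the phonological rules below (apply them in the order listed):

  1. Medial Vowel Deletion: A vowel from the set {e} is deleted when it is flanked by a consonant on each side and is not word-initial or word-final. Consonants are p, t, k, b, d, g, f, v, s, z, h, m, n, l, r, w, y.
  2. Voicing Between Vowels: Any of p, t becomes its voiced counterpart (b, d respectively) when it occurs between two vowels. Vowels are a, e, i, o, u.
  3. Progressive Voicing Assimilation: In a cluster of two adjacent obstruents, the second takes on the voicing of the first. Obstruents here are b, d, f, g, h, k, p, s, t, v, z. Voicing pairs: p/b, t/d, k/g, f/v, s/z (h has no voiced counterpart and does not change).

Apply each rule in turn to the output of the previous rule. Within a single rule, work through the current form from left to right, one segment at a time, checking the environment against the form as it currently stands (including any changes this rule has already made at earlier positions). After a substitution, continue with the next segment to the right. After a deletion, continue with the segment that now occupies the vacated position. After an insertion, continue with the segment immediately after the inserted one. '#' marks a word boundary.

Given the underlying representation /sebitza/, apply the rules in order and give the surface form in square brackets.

[spitsa]

1 Medial Vowel Deletion: [sebitza] → [sbitza]
2 Voicing Between Vowels: no change — [sbitza]
3 Progressive Voicing Assimilation: [sbitza] → [spitsa]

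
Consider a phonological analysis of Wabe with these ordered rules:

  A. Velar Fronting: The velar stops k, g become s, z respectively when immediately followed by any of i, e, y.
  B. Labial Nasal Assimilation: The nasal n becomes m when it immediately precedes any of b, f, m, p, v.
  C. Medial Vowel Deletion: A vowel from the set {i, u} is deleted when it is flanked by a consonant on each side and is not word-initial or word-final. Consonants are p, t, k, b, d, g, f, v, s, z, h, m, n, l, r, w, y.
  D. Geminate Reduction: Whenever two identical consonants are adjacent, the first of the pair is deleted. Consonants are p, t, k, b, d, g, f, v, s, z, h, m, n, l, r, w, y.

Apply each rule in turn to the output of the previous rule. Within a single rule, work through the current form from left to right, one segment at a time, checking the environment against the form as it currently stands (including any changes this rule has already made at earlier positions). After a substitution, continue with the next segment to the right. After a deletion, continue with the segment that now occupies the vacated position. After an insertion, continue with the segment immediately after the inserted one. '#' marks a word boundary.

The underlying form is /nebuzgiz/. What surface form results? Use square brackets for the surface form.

A Velar Fronting: [nebuzgiz] → [nebuzziz]
B Labial Nasal Assimilation: no change — [nebuzziz]
C Medial Vowel Deletion: [nebuzziz] → [nebzzz]
D Geminate Reduction: [nebzzz] → [nebz]

[nebz]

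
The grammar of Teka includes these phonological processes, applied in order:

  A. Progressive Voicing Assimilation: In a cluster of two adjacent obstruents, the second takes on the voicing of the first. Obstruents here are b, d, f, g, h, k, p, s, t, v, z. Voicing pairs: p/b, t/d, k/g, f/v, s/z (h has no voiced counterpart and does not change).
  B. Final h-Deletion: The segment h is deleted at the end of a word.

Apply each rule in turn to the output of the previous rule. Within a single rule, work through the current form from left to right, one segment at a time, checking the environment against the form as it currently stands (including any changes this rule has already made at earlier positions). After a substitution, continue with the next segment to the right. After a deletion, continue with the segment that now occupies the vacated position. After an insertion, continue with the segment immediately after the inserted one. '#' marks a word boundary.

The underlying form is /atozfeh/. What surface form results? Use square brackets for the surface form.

A Progressive Voicing Assimilation: [atozfeh] → [atozveh]
B Final h-Deletion: [atozveh] → [atozve]

[atozve]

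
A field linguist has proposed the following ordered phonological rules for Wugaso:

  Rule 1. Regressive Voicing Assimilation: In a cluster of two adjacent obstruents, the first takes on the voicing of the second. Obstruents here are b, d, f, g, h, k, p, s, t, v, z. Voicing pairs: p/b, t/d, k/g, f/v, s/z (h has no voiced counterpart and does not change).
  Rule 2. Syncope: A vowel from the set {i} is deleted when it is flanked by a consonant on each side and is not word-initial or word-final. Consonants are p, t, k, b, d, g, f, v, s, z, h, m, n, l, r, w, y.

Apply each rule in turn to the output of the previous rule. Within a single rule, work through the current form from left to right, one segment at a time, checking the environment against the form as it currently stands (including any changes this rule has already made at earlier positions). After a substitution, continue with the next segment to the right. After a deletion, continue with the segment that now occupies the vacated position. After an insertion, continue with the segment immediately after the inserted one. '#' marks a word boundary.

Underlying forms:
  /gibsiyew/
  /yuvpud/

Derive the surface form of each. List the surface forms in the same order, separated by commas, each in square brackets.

/gibsiyew/:
  Rule 1 Regressive Voicing Assimilation: [gibsiyew] → [gipsiyew]
  Rule 2 Syncope: [gipsiyew] → [gpsyew]
/yuvpud/:
  Rule 1 Regressive Voicing Assimilation: [yuvpud] → [yufpud]
  Rule 2 Syncope: no change — [yufpud]

[gpsyew], [yufpud]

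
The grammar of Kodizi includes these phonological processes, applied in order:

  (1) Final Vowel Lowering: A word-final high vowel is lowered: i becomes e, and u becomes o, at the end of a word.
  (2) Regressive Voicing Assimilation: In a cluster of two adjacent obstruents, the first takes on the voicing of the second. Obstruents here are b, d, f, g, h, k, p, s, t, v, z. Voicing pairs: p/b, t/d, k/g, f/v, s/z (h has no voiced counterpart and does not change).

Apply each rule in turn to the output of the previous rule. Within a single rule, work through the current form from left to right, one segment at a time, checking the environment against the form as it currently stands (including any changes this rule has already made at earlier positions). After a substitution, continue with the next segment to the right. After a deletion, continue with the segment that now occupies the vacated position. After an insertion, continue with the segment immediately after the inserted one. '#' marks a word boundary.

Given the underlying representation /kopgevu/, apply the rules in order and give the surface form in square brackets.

[kobgevo]

(1) Final Vowel Lowering: [kopgevu] → [kopgevo]
(2) Regressive Voicing Assimilation: [kopgevo] → [kobgevo]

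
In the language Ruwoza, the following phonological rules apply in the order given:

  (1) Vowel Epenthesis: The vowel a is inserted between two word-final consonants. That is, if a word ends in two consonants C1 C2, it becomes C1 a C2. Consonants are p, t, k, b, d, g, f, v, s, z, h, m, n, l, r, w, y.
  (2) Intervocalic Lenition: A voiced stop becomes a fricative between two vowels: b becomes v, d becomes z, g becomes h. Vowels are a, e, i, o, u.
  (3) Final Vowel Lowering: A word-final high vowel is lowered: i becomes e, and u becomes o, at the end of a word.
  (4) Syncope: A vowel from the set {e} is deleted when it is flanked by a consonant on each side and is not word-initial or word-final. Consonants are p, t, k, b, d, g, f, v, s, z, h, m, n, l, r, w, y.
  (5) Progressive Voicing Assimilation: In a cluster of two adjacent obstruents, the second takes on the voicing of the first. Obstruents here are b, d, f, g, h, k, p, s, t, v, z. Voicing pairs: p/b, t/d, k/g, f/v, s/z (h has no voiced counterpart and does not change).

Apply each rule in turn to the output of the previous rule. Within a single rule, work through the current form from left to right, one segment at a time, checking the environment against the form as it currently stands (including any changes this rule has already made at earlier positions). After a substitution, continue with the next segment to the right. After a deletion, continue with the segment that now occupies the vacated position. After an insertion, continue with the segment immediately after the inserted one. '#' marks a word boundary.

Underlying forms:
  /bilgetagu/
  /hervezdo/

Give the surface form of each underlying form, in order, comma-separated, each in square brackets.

/bilgetagu/:
  (1) Vowel Epenthesis: no change — [bilgetagu]
  (2) Intervocalic Lenition: [bilgetagu] → [bilgetahu]
  (3) Final Vowel Lowering: [bilgetahu] → [bilgetaho]
  (4) Syncope: [bilgetaho] → [bilgtaho]
  (5) Progressive Voicing Assimilation: [bilgtaho] → [bilgdaho]
/hervezdo/:
  (1) Vowel Epenthesis: no change — [hervezdo]
  (2) Intervocalic Lenition: no change — [hervezdo]
  (3) Final Vowel Lowering: no change — [hervezdo]
  (4) Syncope: [hervezdo] → [hrvzdo]
  (5) Progressive Voicing Assimilation: no change — [hrvzdo]

[bilgdaho], [hrvzdo]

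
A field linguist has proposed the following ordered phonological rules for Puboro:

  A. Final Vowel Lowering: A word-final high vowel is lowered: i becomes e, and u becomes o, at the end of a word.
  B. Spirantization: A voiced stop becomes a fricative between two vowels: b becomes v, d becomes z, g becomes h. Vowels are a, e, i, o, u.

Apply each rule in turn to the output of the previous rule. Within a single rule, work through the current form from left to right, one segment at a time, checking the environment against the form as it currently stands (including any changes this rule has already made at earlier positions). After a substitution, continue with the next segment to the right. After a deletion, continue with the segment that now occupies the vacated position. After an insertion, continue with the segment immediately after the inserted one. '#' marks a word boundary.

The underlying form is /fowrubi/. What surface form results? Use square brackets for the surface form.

A Final Vowel Lowering: [fowrubi] → [fowrube]
B Spirantization: [fowrube] → [fowruve]

[fowruve]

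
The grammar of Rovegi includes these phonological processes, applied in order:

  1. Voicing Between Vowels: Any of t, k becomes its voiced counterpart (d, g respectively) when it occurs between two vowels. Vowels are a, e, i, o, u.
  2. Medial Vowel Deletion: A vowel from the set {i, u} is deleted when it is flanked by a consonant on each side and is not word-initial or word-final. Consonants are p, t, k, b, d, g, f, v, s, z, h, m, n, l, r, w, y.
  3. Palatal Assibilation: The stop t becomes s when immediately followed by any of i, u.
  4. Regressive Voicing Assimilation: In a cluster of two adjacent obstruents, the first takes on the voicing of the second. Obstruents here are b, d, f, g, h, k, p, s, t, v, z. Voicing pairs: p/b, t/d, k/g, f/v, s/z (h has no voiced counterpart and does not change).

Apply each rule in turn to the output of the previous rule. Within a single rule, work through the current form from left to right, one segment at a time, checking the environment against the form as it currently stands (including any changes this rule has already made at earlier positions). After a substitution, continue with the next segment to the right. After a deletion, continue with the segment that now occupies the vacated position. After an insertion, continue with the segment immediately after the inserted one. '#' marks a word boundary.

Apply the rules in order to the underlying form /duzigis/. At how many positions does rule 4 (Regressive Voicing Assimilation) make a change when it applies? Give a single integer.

1 Voicing Between Vowels: no change — [duzigis]
2 Medial Vowel Deletion: [duzigis] → [dzgs]
3 Palatal Assibilation: no change — [dzgs]
4 Regressive Voicing Assimilation: [dzgs] → [dzks]
Rule 4 changed 1 position(s).

1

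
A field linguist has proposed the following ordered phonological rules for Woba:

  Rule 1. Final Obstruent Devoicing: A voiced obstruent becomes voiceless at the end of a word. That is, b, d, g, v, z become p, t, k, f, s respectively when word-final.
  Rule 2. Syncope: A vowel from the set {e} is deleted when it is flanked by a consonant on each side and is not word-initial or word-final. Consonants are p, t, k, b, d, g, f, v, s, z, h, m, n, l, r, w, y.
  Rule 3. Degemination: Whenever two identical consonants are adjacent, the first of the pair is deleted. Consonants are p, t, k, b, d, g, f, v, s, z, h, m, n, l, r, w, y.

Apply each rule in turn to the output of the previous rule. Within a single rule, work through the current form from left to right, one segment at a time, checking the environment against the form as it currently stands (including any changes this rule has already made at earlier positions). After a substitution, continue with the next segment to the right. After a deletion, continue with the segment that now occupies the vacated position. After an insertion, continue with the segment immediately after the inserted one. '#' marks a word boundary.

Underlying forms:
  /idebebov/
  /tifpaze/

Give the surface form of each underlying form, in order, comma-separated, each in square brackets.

/idebebov/:
  Rule 1 Final Obstruent Devoicing: [idebebov] → [idebebof]
  Rule 2 Syncope: [idebebof] → [idbbof]
  Rule 3 Degemination: [idbbof] → [idbof]
/tifpaze/:
  Rule 1 Final Obstruent Devoicing: no change — [tifpaze]
  Rule 2 Syncope: no change — [tifpaze]
  Rule 3 Degemination: no change — [tifpaze]

[idbof], [tifpaze]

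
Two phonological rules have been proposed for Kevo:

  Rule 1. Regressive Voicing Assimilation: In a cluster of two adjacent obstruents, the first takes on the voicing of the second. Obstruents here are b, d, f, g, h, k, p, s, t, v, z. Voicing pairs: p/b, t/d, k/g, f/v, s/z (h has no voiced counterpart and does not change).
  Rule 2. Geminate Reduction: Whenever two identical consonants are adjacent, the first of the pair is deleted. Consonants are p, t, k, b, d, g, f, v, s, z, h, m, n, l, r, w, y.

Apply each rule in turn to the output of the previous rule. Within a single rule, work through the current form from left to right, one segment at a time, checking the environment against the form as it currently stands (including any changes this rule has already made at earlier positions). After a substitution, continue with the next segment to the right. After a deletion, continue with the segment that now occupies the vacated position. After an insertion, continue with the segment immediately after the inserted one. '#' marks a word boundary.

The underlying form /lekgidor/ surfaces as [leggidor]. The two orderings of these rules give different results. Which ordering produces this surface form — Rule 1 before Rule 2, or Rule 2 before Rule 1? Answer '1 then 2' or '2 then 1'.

2 then 1

Order 1 then 2:
  1 Regressive Voicing Assimilation: [lekgidor] → [leggidor]
  2 Geminate Reduction: [leggidor] → [legidor]
  result: [legidor]
Order 2 then 1:
  2 Geminate Reduction: no change — [lekgidor]
  1 Regressive Voicing Assimilation: [lekgidor] → [leggidor]
  result: [leggidor]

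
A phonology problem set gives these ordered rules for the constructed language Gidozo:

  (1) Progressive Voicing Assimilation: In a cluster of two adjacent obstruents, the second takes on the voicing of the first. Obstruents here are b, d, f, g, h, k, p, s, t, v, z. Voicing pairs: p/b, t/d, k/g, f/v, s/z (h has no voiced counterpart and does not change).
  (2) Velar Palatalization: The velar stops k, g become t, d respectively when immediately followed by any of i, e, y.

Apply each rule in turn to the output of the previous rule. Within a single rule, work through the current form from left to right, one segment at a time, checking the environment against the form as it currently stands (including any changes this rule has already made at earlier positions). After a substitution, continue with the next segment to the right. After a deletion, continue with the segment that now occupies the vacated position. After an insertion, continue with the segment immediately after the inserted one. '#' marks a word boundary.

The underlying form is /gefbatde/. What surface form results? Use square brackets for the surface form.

(1) Progressive Voicing Assimilation: [gefbatde] → [gefpatte]
(2) Velar Palatalization: [gefpatte] → [defpatte]

[defpatte]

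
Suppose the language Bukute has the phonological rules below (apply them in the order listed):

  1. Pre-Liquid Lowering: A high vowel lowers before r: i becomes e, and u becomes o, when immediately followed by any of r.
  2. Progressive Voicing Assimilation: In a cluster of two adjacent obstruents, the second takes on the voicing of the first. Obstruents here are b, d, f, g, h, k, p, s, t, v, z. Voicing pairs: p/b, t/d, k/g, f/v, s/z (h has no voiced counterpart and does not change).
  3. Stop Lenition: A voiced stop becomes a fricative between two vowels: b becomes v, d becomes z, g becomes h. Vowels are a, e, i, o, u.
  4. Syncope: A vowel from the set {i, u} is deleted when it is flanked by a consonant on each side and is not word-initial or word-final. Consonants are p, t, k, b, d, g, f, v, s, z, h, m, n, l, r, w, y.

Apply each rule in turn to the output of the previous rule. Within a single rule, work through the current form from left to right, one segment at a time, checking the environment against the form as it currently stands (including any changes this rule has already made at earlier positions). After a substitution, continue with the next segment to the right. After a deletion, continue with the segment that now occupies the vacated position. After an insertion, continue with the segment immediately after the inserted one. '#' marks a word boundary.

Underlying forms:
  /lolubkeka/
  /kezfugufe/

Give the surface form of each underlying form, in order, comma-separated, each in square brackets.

/lolubkeka/:
  1 Pre-Liquid Lowering: no change — [lolubkeka]
  2 Progressive Voicing Assimilation: [lolubkeka] → [lolubgeka]
  3 Stop Lenition: no change — [lolubgeka]
  4 Syncope: [lolubgeka] → [lolbgeka]
/kezfugufe/:
  1 Pre-Liquid Lowering: no change — [kezfugufe]
  2 Progressive Voicing Assimilation: [kezfugufe] → [kezvugufe]
  3 Stop Lenition: [kezvugufe] → [kezvuhufe]
  4 Syncope: [kezvuhufe] → [kezvhfe]

[lolbgeka], [kezvhfe]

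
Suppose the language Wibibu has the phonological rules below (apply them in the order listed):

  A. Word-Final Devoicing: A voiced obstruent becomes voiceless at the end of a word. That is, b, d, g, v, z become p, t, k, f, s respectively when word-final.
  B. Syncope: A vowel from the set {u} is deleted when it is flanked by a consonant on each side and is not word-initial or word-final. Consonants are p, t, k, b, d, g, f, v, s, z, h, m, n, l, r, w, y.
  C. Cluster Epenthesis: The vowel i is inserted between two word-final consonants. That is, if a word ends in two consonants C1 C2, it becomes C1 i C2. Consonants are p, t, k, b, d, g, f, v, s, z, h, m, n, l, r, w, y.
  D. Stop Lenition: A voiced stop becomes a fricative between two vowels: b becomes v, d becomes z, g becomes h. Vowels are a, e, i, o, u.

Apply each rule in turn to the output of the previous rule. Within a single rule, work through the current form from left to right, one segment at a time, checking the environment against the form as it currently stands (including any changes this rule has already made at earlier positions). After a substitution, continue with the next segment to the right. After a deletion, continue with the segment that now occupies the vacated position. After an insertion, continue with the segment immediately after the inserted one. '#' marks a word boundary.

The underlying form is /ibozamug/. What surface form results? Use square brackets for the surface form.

[ivozamik]

A Word-Final Devoicing: [ibozamug] → [ibozamuk]
B Syncope: [ibozamuk] → [ibozamk]
C Cluster Epenthesis: [ibozamk] → [ibozamik]
D Stop Lenition: [ibozamik] → [ivozamik]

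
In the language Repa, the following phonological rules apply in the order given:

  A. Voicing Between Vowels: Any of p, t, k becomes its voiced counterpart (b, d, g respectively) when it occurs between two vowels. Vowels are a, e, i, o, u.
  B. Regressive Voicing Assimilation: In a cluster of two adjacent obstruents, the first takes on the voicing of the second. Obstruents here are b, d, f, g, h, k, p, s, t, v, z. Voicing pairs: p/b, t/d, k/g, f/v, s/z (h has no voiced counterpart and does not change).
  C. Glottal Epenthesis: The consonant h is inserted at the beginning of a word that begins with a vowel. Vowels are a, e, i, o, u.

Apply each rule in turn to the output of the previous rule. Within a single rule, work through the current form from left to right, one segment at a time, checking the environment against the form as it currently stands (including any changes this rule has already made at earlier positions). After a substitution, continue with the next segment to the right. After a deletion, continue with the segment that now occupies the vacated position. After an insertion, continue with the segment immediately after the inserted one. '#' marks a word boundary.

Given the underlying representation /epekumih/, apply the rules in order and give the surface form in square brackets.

[hebegumih]

A Voicing Between Vowels: [epekumih] → [ebegumih]
B Regressive Voicing Assimilation: no change — [ebegumih]
C Glottal Epenthesis: [ebegumih] → [hebegumih]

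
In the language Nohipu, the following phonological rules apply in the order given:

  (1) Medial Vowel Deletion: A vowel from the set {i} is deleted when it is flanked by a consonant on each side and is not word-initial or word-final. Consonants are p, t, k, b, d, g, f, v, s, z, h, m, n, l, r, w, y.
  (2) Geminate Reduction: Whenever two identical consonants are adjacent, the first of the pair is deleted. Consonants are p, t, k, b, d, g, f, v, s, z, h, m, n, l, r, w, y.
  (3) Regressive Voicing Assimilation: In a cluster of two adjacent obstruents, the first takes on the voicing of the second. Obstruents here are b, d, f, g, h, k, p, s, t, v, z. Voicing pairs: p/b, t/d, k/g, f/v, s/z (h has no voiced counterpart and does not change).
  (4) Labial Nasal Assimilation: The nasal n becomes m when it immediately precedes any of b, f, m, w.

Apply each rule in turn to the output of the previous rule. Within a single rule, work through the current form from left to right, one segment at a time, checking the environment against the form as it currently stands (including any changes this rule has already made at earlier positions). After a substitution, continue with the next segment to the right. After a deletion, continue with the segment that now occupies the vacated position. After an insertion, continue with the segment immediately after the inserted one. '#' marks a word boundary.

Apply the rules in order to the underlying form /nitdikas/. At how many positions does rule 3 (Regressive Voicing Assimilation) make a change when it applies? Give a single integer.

2

(1) Medial Vowel Deletion: [nitdikas] → [ntdkas]
(2) Geminate Reduction: no change — [ntdkas]
(3) Regressive Voicing Assimilation: [ntdkas] → [ndtkas]
(4) Labial Nasal Assimilation: no change — [ndtkas]
Rule 3 changed 2 position(s).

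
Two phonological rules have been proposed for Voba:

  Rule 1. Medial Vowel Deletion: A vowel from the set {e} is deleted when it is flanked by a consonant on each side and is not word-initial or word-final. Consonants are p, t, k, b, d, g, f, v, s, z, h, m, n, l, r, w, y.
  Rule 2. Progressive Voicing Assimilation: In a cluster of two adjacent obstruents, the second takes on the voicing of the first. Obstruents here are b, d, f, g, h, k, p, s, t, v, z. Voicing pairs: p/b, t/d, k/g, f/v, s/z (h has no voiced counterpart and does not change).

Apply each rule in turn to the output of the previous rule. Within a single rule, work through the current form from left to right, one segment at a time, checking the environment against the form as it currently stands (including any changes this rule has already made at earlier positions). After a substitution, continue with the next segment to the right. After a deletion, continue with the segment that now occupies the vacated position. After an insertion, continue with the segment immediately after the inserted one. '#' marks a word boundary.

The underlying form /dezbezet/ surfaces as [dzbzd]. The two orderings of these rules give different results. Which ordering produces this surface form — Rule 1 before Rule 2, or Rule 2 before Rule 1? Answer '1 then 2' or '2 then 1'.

Order 1 then 2:
  1 Medial Vowel Deletion: [dezbezet] → [dzbzt]
  2 Progressive Voicing Assimilation: [dzbzt] → [dzbzd]
  result: [dzbzd]
Order 2 then 1:
  2 Progressive Voicing Assimilation: no change — [dezbezet]
  1 Medial Vowel Deletion: [dezbezet] → [dzbzt]
  result: [dzbzt]

1 then 2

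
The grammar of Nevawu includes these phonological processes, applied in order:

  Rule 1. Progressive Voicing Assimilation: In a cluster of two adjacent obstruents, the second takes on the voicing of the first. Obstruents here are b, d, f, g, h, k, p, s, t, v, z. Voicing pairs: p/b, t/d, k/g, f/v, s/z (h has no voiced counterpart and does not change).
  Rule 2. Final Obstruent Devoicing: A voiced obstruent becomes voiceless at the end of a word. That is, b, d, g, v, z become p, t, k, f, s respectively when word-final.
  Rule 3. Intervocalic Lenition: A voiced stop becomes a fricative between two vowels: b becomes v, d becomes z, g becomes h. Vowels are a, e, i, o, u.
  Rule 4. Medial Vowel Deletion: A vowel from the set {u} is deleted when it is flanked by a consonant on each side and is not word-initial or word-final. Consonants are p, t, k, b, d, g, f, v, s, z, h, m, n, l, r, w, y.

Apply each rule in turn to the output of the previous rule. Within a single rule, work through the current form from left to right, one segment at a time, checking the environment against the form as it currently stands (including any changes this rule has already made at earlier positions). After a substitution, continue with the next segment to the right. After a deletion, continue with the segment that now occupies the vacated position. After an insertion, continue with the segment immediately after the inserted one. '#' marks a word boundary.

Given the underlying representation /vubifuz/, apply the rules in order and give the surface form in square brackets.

Rule 1 Progressive Voicing Assimilation: no change — [vubifuz]
Rule 2 Final Obstruent Devoicing: [vubifuz] → [vubifus]
Rule 3 Intervocalic Lenition: [vubifus] → [vuvifus]
Rule 4 Medial Vowel Deletion: [vuvifus] → [vvifs]

[vvifs]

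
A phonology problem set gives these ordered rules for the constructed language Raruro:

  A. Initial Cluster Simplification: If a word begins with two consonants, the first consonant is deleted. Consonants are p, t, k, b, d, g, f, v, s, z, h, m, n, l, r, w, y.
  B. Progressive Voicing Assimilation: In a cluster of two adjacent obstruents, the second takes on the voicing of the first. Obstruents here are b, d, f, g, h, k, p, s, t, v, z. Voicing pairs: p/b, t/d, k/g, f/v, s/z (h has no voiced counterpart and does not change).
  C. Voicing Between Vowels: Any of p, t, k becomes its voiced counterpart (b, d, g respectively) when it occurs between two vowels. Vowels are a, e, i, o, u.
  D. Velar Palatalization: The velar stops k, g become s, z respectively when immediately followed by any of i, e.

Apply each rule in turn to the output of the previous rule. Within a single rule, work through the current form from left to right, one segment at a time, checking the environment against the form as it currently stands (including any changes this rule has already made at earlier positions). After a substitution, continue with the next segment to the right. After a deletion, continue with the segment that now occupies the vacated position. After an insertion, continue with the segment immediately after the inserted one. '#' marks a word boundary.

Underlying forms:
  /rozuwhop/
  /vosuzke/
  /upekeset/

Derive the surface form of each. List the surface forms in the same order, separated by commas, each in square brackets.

/rozuwhop/:
  A Initial Cluster Simplification: no change — [rozuwhop]
  B Progressive Voicing Assimilation: no change — [rozuwhop]
  C Voicing Between Vowels: no change — [rozuwhop]
  D Velar Palatalization: no change — [rozuwhop]
/vosuzke/:
  A Initial Cluster Simplification: no change — [vosuzke]
  B Progressive Voicing Assimilation: [vosuzke] → [vosuzge]
  C Voicing Between Vowels: no change — [vosuzge]
  D Velar Palatalization: [vosuzge] → [vosuzze]
/upekeset/:
  A Initial Cluster Simplification: no change — [upekeset]
  B Progressive Voicing Assimilation: no change — [upekeset]
  C Voicing Between Vowels: [upekeset] → [ubegeset]
  D Velar Palatalization: [ubegeset] → [ubezeset]

[rozuwhop], [vosuzze], [ubezeset]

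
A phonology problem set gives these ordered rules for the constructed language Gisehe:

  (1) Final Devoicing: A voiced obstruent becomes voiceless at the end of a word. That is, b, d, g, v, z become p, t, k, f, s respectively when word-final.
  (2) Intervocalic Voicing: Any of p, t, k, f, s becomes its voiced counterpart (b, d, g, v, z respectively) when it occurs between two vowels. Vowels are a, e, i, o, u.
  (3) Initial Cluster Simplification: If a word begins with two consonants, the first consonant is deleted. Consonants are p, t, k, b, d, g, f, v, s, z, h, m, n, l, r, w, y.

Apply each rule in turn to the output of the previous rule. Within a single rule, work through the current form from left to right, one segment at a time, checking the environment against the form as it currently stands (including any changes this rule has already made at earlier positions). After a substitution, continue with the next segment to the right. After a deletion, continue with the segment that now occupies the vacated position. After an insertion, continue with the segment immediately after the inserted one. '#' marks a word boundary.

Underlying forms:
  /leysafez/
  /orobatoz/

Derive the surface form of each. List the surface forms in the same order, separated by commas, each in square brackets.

[leysaves], [orobados]

/leysafez/:
  (1) Final Devoicing: [leysafez] → [leysafes]
  (2) Intervocalic Voicing: [leysafes] → [leysaves]
  (3) Initial Cluster Simplification: no change — [leysaves]
/orobatoz/:
  (1) Final Devoicing: [orobatoz] → [orobatos]
  (2) Intervocalic Voicing: [orobatos] → [orobados]
  (3) Initial Cluster Simplification: no change — [orobados]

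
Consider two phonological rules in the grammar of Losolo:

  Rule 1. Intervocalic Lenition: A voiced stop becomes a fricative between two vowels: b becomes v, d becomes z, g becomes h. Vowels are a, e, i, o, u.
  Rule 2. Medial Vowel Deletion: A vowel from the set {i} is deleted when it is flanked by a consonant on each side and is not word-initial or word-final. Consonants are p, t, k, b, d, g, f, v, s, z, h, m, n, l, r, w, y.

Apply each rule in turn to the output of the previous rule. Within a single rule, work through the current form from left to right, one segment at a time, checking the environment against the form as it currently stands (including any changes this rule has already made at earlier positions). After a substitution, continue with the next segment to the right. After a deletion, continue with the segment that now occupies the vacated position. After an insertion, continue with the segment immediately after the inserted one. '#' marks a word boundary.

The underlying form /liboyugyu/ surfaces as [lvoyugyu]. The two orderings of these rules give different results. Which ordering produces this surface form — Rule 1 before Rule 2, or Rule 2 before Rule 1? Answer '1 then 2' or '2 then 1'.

1 then 2

Order 1 then 2:
  1 Intervocalic Lenition: [liboyugyu] → [livoyugyu]
  2 Medial Vowel Deletion: [livoyugyu] → [lvoyugyu]
  result: [lvoyugyu]
Order 2 then 1:
  2 Medial Vowel Deletion: [liboyugyu] → [lboyugyu]
  1 Intervocalic Lenition: no change — [lboyugyu]
  result: [lboyugyu]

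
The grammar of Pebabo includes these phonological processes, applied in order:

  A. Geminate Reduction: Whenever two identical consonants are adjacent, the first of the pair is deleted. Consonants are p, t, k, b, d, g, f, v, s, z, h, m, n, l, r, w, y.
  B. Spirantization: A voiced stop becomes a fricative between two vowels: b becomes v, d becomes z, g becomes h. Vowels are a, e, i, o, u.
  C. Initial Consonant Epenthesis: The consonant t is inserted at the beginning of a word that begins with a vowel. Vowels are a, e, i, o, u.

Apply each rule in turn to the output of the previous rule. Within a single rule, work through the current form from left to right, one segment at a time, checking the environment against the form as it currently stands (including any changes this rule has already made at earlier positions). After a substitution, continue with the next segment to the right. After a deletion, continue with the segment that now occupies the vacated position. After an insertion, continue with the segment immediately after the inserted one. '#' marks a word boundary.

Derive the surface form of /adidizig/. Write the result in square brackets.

A Geminate Reduction: no change — [adidizig]
B Spirantization: [adidizig] → [azizizig]
C Initial Consonant Epenthesis: [azizizig] → [tazizizig]

[tazizizig]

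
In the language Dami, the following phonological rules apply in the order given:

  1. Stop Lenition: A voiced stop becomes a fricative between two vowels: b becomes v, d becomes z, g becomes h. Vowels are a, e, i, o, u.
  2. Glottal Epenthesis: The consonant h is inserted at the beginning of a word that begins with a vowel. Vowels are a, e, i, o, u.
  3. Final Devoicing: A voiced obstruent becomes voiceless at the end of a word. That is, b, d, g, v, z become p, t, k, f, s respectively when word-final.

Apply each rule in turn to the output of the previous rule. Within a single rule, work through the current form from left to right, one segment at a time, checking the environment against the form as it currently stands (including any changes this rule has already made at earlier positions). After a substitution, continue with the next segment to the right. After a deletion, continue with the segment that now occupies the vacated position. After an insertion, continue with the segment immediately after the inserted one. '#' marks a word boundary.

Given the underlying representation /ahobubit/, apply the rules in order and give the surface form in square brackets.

1 Stop Lenition: [ahobubit] → [ahovuvit]
2 Glottal Epenthesis: [ahovuvit] → [hahovuvit]
3 Final Devoicing: no change — [hahovuvit]

[hahovuvit]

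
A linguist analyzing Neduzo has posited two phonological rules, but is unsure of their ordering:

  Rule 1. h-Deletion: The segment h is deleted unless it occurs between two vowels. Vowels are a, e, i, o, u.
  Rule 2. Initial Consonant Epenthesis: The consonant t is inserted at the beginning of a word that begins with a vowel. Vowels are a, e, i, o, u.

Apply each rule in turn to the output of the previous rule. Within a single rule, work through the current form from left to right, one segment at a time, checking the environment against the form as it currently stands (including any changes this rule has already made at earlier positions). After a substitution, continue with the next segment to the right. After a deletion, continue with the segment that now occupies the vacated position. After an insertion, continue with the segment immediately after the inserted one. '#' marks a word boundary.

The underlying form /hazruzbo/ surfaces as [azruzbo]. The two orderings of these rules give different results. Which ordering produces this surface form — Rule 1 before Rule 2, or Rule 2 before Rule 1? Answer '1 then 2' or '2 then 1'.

Order 1 then 2:
  1 h-Deletion: [hazruzbo] → [azruzbo]
  2 Initial Consonant Epenthesis: [azruzbo] → [tazruzbo]
  result: [tazruzbo]
Order 2 then 1:
  2 Initial Consonant Epenthesis: no change — [hazruzbo]
  1 h-Deletion: [hazruzbo] → [azruzbo]
  result: [azruzbo]

2 then 1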